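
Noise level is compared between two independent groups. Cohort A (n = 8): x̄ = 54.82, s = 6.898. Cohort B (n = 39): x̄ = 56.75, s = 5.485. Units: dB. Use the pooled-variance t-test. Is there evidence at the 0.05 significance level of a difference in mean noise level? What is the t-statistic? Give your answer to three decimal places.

Let group 1 = cohort A, group 2 = cohort B. H0: μ_1 = μ_2; H1: μ_1 ≠ μ_2 (two-sample pooled-variance t-test, two-sided).
s_p² = [(8−1)·6.898² + (39−1)·5.485²]/(8+39−2) = 32.807
t = (54.82 − 56.75)/√[32.807·(1/8 + 1/39)] = -0.868
df = n₁ + n₂ − 2 = 45
Two-sided p-value ≈ 0.390
Since p ≈ 0.390 > α = 0.05, fail to reject H0; the evidence is not statistically significant.

-0.868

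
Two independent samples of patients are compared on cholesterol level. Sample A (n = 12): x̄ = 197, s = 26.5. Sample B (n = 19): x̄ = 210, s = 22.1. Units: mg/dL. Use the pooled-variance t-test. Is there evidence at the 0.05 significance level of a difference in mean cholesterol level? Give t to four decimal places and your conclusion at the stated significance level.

t = -1.4773; fail to reject H0

Let group 1 = sample A, group 2 = sample B. H0: μ_1 = μ_2; H1: μ_1 ≠ μ_2 (two-sample pooled-variance t-test, two-sided).
s_p² = [(12−1)·26.5² + (19−1)·22.1²]/(12+19−2) = 569.522
t = (197 − 210)/√[569.522·(1/12 + 1/19)] = -1.4773
df = n₁ + n₂ − 2 = 29
Two-sided p-value ≈ 0.1504
Since p ≈ 0.1504 > α = 0.05, fail to reject H0; the evidence is not statistically significant.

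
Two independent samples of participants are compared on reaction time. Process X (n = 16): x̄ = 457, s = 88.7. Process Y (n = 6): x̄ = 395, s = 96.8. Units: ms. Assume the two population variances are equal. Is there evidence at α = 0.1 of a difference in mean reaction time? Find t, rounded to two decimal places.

1.43

Let group 1 = process X, group 2 = process Y. H0: μ_1 = μ_2; H1: μ_1 ≠ μ_2 (two-sample pooled-variance t-test, two-sided).
s_p² = [(16−1)·88.7² + (6−1)·96.8²]/(16+6−2) = 8243.33
t = (457 − 395)/√[8243.33·(1/16 + 1/6)] = 1.43
df = n₁ + n₂ − 2 = 20
Two-sided p-value ≈ 0.1692
Since p ≈ 0.1692 > α = 0.1, fail to reject H0; the evidence is not statistically significant.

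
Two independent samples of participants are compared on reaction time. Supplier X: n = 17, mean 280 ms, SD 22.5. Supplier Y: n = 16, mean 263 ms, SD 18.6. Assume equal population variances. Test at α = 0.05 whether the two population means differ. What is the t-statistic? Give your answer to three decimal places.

Let group 1 = supplier X, group 2 = supplier Y. H0: μ_1 = μ_2; H1: μ_1 ≠ μ_2 (two-sample pooled-variance t-test, two-sided).
s_p² = [(17−1)·22.5² + (16−1)·18.6²]/(17+16−2) = 428.69
t = (280 − 263)/√[428.69·(1/17 + 1/16)] = 2.357
df = n₁ + n₂ − 2 = 31
Two-sided p-value ≈ 0.0249
Since p ≈ 0.0249 < α = 0.05, reject H0; the evidence is statistically significant.

2.357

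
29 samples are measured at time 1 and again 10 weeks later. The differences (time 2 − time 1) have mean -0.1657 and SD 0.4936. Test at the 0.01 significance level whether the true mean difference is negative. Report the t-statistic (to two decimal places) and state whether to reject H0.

t = -1.81; fail to reject H0

H0: μ_d = 0; H1: μ_d < 0 (paired t-test on the differences, left-tailed).
t = d̄/(s_d/√n) = -0.1657/(0.4936/√29) = -1.81
df = n − 1 = 28
p-value = P(T ≤ -1.81) ≈ 0.041
Since p ≈ 0.041 > α = 0.01, fail to reject H0; the evidence is not statistically significant.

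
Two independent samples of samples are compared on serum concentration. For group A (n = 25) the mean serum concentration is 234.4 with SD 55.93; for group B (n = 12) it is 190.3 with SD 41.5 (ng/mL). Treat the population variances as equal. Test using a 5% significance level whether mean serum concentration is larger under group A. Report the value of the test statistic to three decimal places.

2.423

Let group 1 = group A, group 2 = group B. H0: μ_1 = μ_2; H1: μ_1 > μ_2 (two-sample pooled-variance t-test, right-tailed).
s_p² = [(25−1)·55.93² + (12−1)·41.5²]/(25+12−2) = 2686.31
t = (234.4 − 190.3)/√[2686.31·(1/25 + 1/12)] = 2.423
df = n₁ + n₂ − 2 = 35
p-value = P(T ≥ 2.423) ≈ 0.0104
Since p ≈ 0.0104 < α = 0.05, reject H0; the data support H1.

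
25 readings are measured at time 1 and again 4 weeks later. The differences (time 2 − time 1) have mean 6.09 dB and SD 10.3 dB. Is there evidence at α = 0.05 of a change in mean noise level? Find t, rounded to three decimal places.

2.956

H0: μ_d = 0; H1: μ_d ≠ 0 (paired t-test on the differences, two-sided).
t = d̄/(s_d/√n) = 6.09/(10.3/√25) = 2.956
df = n − 1 = 24
Two-sided p-value ≈ 0.007
Since p ≈ 0.007 < α = 0.05, reject H0; the data support H1.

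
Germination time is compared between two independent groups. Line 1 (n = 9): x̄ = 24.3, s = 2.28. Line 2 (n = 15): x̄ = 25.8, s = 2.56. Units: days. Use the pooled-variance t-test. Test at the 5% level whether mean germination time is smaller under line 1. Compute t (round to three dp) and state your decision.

t = -1.445; fail to reject H0

Let group 1 = line 1, group 2 = line 2. H0: μ_1 = μ_2; H1: μ_1 < μ_2 (two-sample pooled-variance t-test, left-tailed).
s_p² = [(9−1)·2.28² + (15−1)·2.56²]/(9+15−2) = 6.0608
t = (24.3 − 25.8)/√[6.0608·(1/9 + 1/15)] = -1.445
df = n₁ + n₂ − 2 = 22
p-value = P(T ≤ -1.445) ≈ 0.081
Since p ≈ 0.081 > α = 0.05, fail to reject H0; the evidence is not statistically significant.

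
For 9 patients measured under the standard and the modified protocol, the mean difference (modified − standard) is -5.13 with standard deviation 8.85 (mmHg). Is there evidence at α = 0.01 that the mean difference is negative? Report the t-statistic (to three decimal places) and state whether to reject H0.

H0: μ_d = 0; H1: μ_d < 0 (paired t-test on the differences, left-tailed).
t = d̄/(s_d/√n) = -5.13/(8.85/√9) = -1.739
df = n − 1 = 8
p-value = P(T ≤ -1.739) ≈ 0.060
Since p ≈ 0.060 > α = 0.01, fail to reject H0; the evidence is not statistically significant.

t = -1.739; fail to reject H0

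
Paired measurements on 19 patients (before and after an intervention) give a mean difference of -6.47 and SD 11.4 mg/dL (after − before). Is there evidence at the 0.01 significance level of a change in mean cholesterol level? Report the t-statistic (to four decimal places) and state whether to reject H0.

H0: μ_d = 0; H1: μ_d ≠ 0 (paired t-test on the differences, two-sided).
t = d̄/(s_d/√n) = -6.47/(11.4/√19) = -2.4739
df = n − 1 = 18
Two-sided p-value ≈ 0.024
Since p ≈ 0.024 > α = 0.01, fail to reject H0; the evidence is not statistically significant.

t = -2.4739; fail to reject H0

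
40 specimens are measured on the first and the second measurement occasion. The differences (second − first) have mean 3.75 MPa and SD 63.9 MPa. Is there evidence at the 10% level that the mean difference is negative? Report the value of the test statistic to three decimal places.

0.371

H0: μ_d = 0; H1: μ_d < 0 (paired t-test on the differences, left-tailed).
t = d̄/(s_d/√n) = 3.75/(63.9/√40) = 0.371
df = n − 1 = 39
p-value = P(T ≤ 0.371) ≈ 0.6437
Since p ≈ 0.6437 > α = 0.1, fail to reject H0; the data do not provide sufficient evidence against H0.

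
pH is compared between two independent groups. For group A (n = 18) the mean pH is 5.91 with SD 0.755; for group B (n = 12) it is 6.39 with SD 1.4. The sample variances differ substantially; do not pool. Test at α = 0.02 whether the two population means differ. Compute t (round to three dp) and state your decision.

t = -1.087; fail to reject H0

Let group 1 = group A, group 2 = group B. H0: μ_1 = μ_2; H1: μ_1 ≠ μ_2 (Welch's two-sample t-test, two-sided).
t = (x̄_1 − x̄_2)/√(s_1²/n_1 + s_2²/n_2) = (5.91 − 6.39)/√(0.755²/18 + 1.4²/12) = -1.087
Welch–Satterthwaite df ≈ 15.31
Two-sided p-value ≈ 0.294
Since p ≈ 0.294 > α = 0.02, fail to reject H0; the evidence is not statistically significant.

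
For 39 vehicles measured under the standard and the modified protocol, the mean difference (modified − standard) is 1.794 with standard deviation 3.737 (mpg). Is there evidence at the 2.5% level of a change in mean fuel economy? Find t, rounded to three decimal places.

H0: μ_d = 0; H1: μ_d ≠ 0 (paired t-test on the differences, two-sided).
t = d̄/(s_d/√n) = 1.794/(3.737/√39) = 2.998
df = n − 1 = 38
Two-sided p-value ≈ 0.005
Since p ≈ 0.005 < α = 0.025, reject H0; the data support H1.

2.998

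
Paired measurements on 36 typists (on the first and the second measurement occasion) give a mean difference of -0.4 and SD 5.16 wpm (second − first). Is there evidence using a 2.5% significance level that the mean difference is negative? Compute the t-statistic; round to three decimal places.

H0: μ_d = 0; H1: μ_d < 0 (paired t-test on the differences, left-tailed).
t = d̄/(s_d/√n) = -0.4/(5.16/√36) = -0.465
df = n − 1 = 35
p-value = P(T ≤ -0.465) ≈ 0.322
Since p ≈ 0.322 > α = 0.025, fail to reject H0; the evidence is not statistically significant.

-0.465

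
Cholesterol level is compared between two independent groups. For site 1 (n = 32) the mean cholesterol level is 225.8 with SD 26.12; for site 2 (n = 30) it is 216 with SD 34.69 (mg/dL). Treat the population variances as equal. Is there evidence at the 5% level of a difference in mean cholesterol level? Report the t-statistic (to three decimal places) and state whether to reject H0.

t = 1.262; fail to reject H0

Let group 1 = site 1, group 2 = site 2. H0: μ_1 = μ_2; H1: μ_1 ≠ μ_2 (two-sample pooled-variance t-test, two-sided).
s_p² = [(32−1)·26.12² + (30−1)·34.69²]/(32+30−2) = 934.14
t = (225.8 − 216)/√[934.14·(1/32 + 1/30)] = 1.262
df = n₁ + n₂ − 2 = 60
Two-sided p-value ≈ 0.2119
Since p ≈ 0.2119 > α = 0.05, fail to reject H0; the data do not provide sufficient evidence against H0.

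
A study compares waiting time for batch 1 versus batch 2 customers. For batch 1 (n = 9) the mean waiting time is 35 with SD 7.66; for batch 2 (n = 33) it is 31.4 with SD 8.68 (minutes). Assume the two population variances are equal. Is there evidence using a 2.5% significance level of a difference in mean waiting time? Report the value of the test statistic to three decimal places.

Let group 1 = batch 1, group 2 = batch 2. H0: μ_1 = μ_2; H1: μ_1 ≠ μ_2 (two-sample pooled-variance t-test, two-sided).
s_p² = [(9−1)·7.66² + (33−1)·8.68²]/(9+33−2) = 72.009
t = (35 − 31.4)/√[72.009·(1/9 + 1/33)] = 1.128
df = n₁ + n₂ − 2 = 40
Two-sided p-value ≈ 0.2660
Since p ≈ 0.2660 > α = 0.025, fail to reject H0; the data do not provide sufficient evidence against H0.

1.128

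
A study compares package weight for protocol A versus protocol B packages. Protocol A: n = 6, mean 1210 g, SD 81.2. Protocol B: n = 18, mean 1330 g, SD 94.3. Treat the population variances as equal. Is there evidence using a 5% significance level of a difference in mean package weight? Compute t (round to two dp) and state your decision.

Let group 1 = protocol A, group 2 = protocol B. H0: μ_1 = μ_2; H1: μ_1 ≠ μ_2 (two-sample pooled-variance t-test, two-sided).
s_p² = [(6−1)·81.2² + (18−1)·94.3²]/(6+18−2) = 8369.98
t = (1210 − 1330)/√[8369.98·(1/6 + 1/18)] = -2.78
df = n₁ + n₂ − 2 = 22
Two-sided p-value ≈ 0.0109
Since p ≈ 0.0109 < α = 0.05, reject H0; the data support H1.

t = -2.78; reject H0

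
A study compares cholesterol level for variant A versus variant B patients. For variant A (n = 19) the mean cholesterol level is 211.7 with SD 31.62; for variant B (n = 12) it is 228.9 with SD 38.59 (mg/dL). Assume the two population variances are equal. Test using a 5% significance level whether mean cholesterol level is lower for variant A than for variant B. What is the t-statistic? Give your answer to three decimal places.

-1.355

Let group 1 = variant A, group 2 = variant B. H0: μ_1 = μ_2; H1: μ_1 < μ_2 (two-sample pooled-variance t-test, left-tailed).
s_p² = [(19−1)·31.62² + (12−1)·38.59²]/(19+12−2) = 1185.45
t = (211.7 − 228.9)/√[1185.45·(1/19 + 1/12)] = -1.355
df = n₁ + n₂ − 2 = 29
p-value = P(T ≤ -1.355) ≈ 0.093
Since p ≈ 0.093 > α = 0.05, fail to reject H0; the data do not provide sufficient evidence against H0.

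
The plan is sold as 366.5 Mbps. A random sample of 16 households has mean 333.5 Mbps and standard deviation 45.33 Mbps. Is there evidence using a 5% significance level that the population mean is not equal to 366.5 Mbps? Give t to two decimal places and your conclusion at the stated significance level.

H0: μ = 366.5; H1: μ ≠ 366.5 (one-sample t-test, two-sided).
t = (x̄ − μ₀)/(s/√n) = (333.5 − 366.5)/(45.33/√16) = -2.91
df = n − 1 = 15
Two-sided p-value ≈ 0.0107
Since p ≈ 0.0107 < α = 0.05, reject H0; the data support H1.

t = -2.91; reject H0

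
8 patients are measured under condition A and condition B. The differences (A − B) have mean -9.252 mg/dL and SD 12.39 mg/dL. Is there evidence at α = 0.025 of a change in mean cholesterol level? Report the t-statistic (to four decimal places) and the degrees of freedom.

H0: μ_d = 0; H1: μ_d ≠ 0 (paired t-test on the differences, two-sided).
t = d̄/(s_d/√n) = -9.252/(12.39/√8) = -2.1121
df = n − 1 = 7
Two-sided p-value ≈ 0.0726
Since p ≈ 0.0726 > α = 0.025, fail to reject H0; the data do not provide sufficient evidence against H0.

t = -2.1121, df = 7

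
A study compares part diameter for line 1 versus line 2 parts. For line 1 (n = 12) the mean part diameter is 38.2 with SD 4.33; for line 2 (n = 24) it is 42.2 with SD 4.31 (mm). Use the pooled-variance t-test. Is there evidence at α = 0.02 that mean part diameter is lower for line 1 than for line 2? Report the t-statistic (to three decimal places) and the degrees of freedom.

t = -2.621, df = 34

Let group 1 = line 1, group 2 = line 2. H0: μ_1 = μ_2; H1: μ_1 < μ_2 (two-sample pooled-variance t-test, left-tailed).
s_p² = [(12−1)·4.33² + (24−1)·4.31²]/(12+24−2) = 18.632
t = (38.2 − 42.2)/√[18.632·(1/12 + 1/24)] = -2.621
df = n₁ + n₂ − 2 = 34
p-value = P(T ≤ -2.621) ≈ 0.0065
Since p ≈ 0.0065 < α = 0.02, reject H0; the data support H1.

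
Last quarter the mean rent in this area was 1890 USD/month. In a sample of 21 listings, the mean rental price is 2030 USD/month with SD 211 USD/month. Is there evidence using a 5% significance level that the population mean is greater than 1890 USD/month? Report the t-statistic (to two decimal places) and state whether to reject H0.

t = 3.04; reject H0

H0: μ = 1890; H1: μ > 1890 (one-sample t-test, right-tailed).
t = (x̄ − μ₀)/(s/√n) = (2030 − 1890)/(211/√21) = 3.04
df = n − 1 = 20
p-value = P(T ≥ 3.04) ≈ 0.003
Since p ≈ 0.003 < α = 0.05, reject H0; the data support H1.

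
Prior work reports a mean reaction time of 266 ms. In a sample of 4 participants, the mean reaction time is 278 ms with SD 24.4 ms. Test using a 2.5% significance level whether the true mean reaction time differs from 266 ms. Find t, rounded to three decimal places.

0.984

H0: μ = 266; H1: μ ≠ 266 (one-sample t-test, two-sided).
t = (x̄ − μ₀)/(s/√n) = (278 − 266)/(24.4/√4) = 0.984
df = n − 1 = 3
Two-sided p-value ≈ 0.3978
Since p ≈ 0.3978 > α = 0.025, fail to reject H0; the data do not provide sufficient evidence against H0.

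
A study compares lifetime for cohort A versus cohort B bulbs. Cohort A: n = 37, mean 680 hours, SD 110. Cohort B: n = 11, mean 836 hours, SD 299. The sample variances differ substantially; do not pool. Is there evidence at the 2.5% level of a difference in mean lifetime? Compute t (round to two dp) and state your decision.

Let group 1 = cohort A, group 2 = cohort B. H0: μ_1 = μ_2; H1: μ_1 ≠ μ_2 (Welch's two-sample t-test, two-sided).
t = (x̄_1 − x̄_2)/√(s_1²/n_1 + s_2²/n_2) = (680 − 836)/√(110²/37 + 299²/11) = -1.70
Welch–Satterthwaite df ≈ 10.82
Two-sided p-value ≈ 0.118
Since p ≈ 0.118 > α = 0.025, fail to reject H0; the evidence is not statistically significant.

t = -1.70; fail to reject H0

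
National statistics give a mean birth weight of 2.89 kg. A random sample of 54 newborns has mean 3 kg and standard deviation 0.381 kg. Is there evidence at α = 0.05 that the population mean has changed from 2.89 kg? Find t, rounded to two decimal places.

2.12

H0: μ = 2.89; H1: μ ≠ 2.89 (one-sample t-test, two-sided).
t = (x̄ − μ₀)/(s/√n) = (3 − 2.89)/(0.381/√54) = 2.12
df = n − 1 = 53
Two-sided p-value ≈ 0.039
Since p ≈ 0.039 < α = 0.05, reject H0; the data support H1.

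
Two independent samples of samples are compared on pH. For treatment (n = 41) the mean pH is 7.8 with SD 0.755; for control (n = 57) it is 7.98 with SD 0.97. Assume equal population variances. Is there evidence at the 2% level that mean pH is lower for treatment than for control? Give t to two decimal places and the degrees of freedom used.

Let group 1 = treatment, group 2 = control. H0: μ_1 = μ_2; H1: μ_1 < μ_2 (two-sample pooled-variance t-test, left-tailed).
s_p² = [(41−1)·0.755² + (57−1)·0.97²]/(41+57−2) = 0.786369
t = (7.8 − 7.98)/√[0.786369·(1/41 + 1/57)] = -0.99
df = n₁ + n₂ − 2 = 96
p-value = P(T ≤ -0.99) ≈ 0.162
Since p ≈ 0.162 > α = 0.02, fail to reject H0; the evidence is not statistically significant.

t = -0.99, df = 96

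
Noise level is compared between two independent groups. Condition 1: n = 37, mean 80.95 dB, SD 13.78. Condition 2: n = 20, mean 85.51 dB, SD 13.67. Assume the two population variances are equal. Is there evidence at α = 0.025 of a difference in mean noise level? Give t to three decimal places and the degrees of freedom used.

t = -1.196, df = 55

Let group 1 = condition 1, group 2 = condition 2. H0: μ_1 = μ_2; H1: μ_1 ≠ μ_2 (two-sample pooled-variance t-test, two-sided).
s_p² = [(37−1)·13.78² + (20−1)·13.67²]/(37+20−2) = 188.845
t = (80.95 − 85.51)/√[188.845·(1/37 + 1/20)] = -1.196
df = n₁ + n₂ − 2 = 55
Two-sided p-value ≈ 0.237
Since p ≈ 0.237 > α = 0.025, fail to reject H0; the data do not provide sufficient evidence against H0.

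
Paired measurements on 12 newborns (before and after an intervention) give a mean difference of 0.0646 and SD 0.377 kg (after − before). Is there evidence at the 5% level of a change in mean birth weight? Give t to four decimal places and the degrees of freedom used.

t = 0.5936, df = 11

H0: μ_d = 0; H1: μ_d ≠ 0 (paired t-test on the differences, two-sided).
t = d̄/(s_d/√n) = 0.0646/(0.377/√12) = 0.5936
df = n − 1 = 11
Two-sided p-value ≈ 0.5648
Since p ≈ 0.5648 > α = 0.05, fail to reject H0; the data do not provide sufficient evidence against H0.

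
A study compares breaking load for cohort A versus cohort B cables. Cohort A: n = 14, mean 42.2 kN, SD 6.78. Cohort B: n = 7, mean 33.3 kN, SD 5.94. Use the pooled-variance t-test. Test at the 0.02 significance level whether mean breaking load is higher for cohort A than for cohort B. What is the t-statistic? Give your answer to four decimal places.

2.9459

Let group 1 = cohort A, group 2 = cohort B. H0: μ_1 = μ_2; H1: μ_1 > μ_2 (two-sample pooled-variance t-test, right-tailed).
s_p² = [(14−1)·6.78² + (7−1)·5.94²]/(14+7−2) = 42.5943
t = (42.2 − 33.3)/√[42.5943·(1/14 + 1/7)] = 2.9459
df = n₁ + n₂ − 2 = 19
p-value = P(T ≥ 2.9459) ≈ 0.004
Since p ≈ 0.004 < α = 0.02, reject H0; the evidence is statistically significant.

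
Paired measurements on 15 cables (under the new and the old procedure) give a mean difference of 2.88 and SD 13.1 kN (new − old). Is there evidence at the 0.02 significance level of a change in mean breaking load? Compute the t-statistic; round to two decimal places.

H0: μ_d = 0; H1: μ_d ≠ 0 (paired t-test on the differences, two-sided).
t = d̄/(s_d/√n) = 2.88/(13.1/√15) = 0.85
df = n − 1 = 14
Two-sided p-value ≈ 0.409
Since p ≈ 0.409 > α = 0.02, fail to reject H0; the data do not provide sufficient evidence against H0.

0.85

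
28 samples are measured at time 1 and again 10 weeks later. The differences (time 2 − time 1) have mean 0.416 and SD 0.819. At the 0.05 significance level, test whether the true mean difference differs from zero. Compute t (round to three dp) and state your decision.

H0: μ_d = 0; H1: μ_d ≠ 0 (paired t-test on the differences, two-sided).
t = d̄/(s_d/√n) = 0.416/(0.819/√28) = 2.688
df = n − 1 = 27
Two-sided p-value ≈ 0.0122
Since p ≈ 0.0122 < α = 0.05, reject H0; the evidence is statistically significant.

t = 2.688; reject H0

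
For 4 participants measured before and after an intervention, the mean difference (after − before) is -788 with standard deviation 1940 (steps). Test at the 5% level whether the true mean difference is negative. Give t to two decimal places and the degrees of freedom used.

H0: μ_d = 0; H1: μ_d < 0 (paired t-test on the differences, left-tailed).
t = d̄/(s_d/√n) = -788/(1940/√4) = -0.81
df = n − 1 = 3
p-value = P(T ≤ -0.81) ≈ 0.238
Since p ≈ 0.238 > α = 0.05, fail to reject H0; the data do not provide sufficient evidence against H0.

t = -0.81, df = 3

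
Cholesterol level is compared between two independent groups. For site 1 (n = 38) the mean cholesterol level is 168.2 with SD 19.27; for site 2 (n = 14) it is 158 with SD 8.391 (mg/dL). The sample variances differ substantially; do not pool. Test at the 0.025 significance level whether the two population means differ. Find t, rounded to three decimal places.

2.651

Let group 1 = site 1, group 2 = site 2. H0: μ_1 = μ_2; H1: μ_1 ≠ μ_2 (Welch's two-sample t-test, two-sided).
t = (x̄_1 − x̄_2)/√(s_1²/n_1 + s_2²/n_2) = (168.2 − 158)/√(19.27²/38 + 8.391²/14) = 2.651
Welch–Satterthwaite df ≈ 48.40
Two-sided p-value ≈ 0.011
Since p ≈ 0.011 < α = 0.025, reject H0; the evidence is statistically significant.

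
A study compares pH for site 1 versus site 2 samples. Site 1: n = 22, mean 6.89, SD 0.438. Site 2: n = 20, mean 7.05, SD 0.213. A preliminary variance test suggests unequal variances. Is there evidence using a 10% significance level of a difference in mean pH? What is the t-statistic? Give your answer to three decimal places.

-1.526

Let group 1 = site 1, group 2 = site 2. H0: μ_1 = μ_2; H1: μ_1 ≠ μ_2 (Welch's two-sample t-test, two-sided).
t = (x̄_1 − x̄_2)/√(s_1²/n_1 + s_2²/n_2) = (6.89 − 7.05)/√(0.438²/22 + 0.213²/20) = -1.526
Welch–Satterthwaite df ≈ 31.03
Two-sided p-value ≈ 0.137
Since p ≈ 0.137 > α = 0.1, fail to reject H0; the data do not provide sufficient evidence against H0.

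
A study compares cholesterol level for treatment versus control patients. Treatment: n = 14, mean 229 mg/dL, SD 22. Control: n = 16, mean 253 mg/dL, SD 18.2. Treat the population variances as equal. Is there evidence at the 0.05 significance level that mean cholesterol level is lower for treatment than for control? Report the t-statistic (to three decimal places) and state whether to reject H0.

t = -3.270; reject H0

Let group 1 = treatment, group 2 = control. H0: μ_1 = μ_2; H1: μ_1 < μ_2 (two-sample pooled-variance t-test, left-tailed).
s_p² = [(14−1)·22² + (16−1)·18.2²]/(14+16−2) = 402.164
t = (229 − 253)/√[402.164·(1/14 + 1/16)] = -3.270
df = n₁ + n₂ − 2 = 28
p-value = P(T ≤ -3.270) ≈ 0.0014
Since p ≈ 0.0014 < α = 0.05, reject H0; the evidence is statistically significant.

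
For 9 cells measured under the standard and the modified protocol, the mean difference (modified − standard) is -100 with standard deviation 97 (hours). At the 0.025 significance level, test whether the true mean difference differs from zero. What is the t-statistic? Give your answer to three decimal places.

-3.093

H0: μ_d = 0; H1: μ_d ≠ 0 (paired t-test on the differences, two-sided).
t = d̄/(s_d/√n) = -100/(97/√9) = -3.093
df = n − 1 = 8
Two-sided p-value ≈ 0.0148
Since p ≈ 0.0148 < α = 0.025, reject H0; the evidence is statistically significant.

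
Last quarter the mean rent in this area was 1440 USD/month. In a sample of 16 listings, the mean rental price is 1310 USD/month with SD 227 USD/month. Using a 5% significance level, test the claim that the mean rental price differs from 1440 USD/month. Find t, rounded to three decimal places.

H0: μ = 1440; H1: μ ≠ 1440 (one-sample t-test, two-sided).
t = (x̄ − μ₀)/(s/√n) = (1310 − 1440)/(227/√16) = -2.291
df = n − 1 = 15
Two-sided p-value ≈ 0.037
Since p ≈ 0.037 < α = 0.05, reject H0; the evidence is statistically significant.

-2.291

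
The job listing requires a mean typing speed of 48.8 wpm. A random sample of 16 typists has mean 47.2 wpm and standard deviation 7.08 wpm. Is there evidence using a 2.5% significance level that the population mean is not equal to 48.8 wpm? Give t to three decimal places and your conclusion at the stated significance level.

H0: μ = 48.8; H1: μ ≠ 48.8 (one-sample t-test, two-sided).
t = (x̄ − μ₀)/(s/√n) = (47.2 − 48.8)/(7.08/√16) = -0.904
df = n − 1 = 15
Two-sided p-value ≈ 0.3803
Since p ≈ 0.3803 > α = 0.025, fail to reject H0; the data do not provide sufficient evidence against H0.

t = -0.904; fail to reject H0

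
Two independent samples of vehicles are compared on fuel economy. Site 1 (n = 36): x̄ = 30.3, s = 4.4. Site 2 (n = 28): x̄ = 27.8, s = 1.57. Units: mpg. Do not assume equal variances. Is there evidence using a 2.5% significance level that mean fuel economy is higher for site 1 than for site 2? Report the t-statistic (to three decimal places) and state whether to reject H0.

Let group 1 = site 1, group 2 = site 2. H0: μ_1 = μ_2; H1: μ_1 > μ_2 (Welch's two-sample t-test, right-tailed).
t = (x̄_1 − x̄_2)/√(s_1²/n_1 + s_2²/n_2) = (30.3 − 27.8)/√(4.4²/36 + 1.57²/28) = 3.160
Welch–Satterthwaite df ≈ 45.81
p-value = P(T ≥ 3.160) ≈ 0.001
Since p ≈ 0.001 < α = 0.025, reject H0; the evidence is statistically significant.

t = 3.160; reject H0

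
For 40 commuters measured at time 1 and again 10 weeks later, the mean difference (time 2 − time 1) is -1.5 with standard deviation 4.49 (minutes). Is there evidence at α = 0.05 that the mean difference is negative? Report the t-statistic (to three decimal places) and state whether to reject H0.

H0: μ_d = 0; H1: μ_d < 0 (paired t-test on the differences, left-tailed).
t = d̄/(s_d/√n) = -1.5/(4.49/√40) = -2.113
df = n − 1 = 39
p-value = P(T ≤ -2.113) ≈ 0.0205
Since p ≈ 0.0205 < α = 0.05, reject H0; the data support H1.

t = -2.113; reject H0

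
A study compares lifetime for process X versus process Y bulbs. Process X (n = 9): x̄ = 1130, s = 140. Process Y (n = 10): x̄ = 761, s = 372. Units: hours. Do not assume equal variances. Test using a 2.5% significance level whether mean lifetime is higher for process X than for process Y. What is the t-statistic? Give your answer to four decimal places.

Let group 1 = process X, group 2 = process Y. H0: μ_1 = μ_2; H1: μ_1 > μ_2 (Welch's two-sample t-test, right-tailed).
t = (x̄_1 − x̄_2)/√(s_1²/n_1 + s_2²/n_2) = (1130 − 761)/√(140²/9 + 372²/10) = 2.9157
Welch–Satterthwaite df ≈ 11.73
p-value = P(T ≥ 2.9157) ≈ 0.007
Since p ≈ 0.007 < α = 0.025, reject H0; the evidence is statistically significant.

2.9157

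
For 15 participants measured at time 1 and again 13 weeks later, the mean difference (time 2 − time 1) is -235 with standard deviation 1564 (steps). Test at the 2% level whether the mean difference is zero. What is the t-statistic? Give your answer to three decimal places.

H0: μ_d = 0; H1: μ_d ≠ 0 (paired t-test on the differences, two-sided).
t = d̄/(s_d/√n) = -235/(1564/√15) = -0.582
df = n − 1 = 14
Two-sided p-value ≈ 0.5699
Since p ≈ 0.5699 > α = 0.02, fail to reject H0; the evidence is not statistically significant.

-0.582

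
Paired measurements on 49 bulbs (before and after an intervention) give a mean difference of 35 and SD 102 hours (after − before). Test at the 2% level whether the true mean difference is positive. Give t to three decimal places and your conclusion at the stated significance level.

H0: μ_d = 0; H1: μ_d > 0 (paired t-test on the differences, right-tailed).
t = d̄/(s_d/√n) = 35/(102/√49) = 2.402
df = n − 1 = 48
p-value = P(T ≥ 2.402) ≈ 0.0101
Since p ≈ 0.0101 < α = 0.02, reject H0; the evidence is statistically significant.

t = 2.402; reject H0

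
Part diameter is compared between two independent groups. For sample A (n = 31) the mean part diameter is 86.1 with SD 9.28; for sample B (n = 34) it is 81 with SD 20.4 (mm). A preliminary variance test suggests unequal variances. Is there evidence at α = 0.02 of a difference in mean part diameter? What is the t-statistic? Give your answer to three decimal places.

1.316

Let group 1 = sample A, group 2 = sample B. H0: μ_1 = μ_2; H1: μ_1 ≠ μ_2 (Welch's two-sample t-test, two-sided).
t = (x̄_1 − x̄_2)/√(s_1²/n_1 + s_2²/n_2) = (86.1 − 81)/√(9.28²/31 + 20.4²/34) = 1.316
Welch–Satterthwaite df ≈ 47.02
Two-sided p-value ≈ 0.1945
Since p ≈ 0.1945 > α = 0.02, fail to reject H0; the evidence is not statistically significant.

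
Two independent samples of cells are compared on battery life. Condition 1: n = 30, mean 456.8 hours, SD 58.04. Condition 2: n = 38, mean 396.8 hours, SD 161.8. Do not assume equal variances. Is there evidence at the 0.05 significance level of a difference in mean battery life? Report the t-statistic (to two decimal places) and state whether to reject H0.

t = 2.12; reject H0

Let group 1 = condition 1, group 2 = condition 2. H0: μ_1 = μ_2; H1: μ_1 ≠ μ_2 (Welch's two-sample t-test, two-sided).
t = (x̄_1 − x̄_2)/√(s_1²/n_1 + s_2²/n_2) = (456.8 − 396.8)/√(58.04²/30 + 161.8²/38) = 2.12
Welch–Satterthwaite df ≈ 48.40
Two-sided p-value ≈ 0.039
Since p ≈ 0.039 < α = 0.05, reject H0; the evidence is statistically significant.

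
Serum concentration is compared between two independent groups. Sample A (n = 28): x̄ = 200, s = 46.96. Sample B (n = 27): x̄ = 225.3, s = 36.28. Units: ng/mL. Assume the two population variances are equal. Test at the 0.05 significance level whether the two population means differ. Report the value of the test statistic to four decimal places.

-2.2301

Let group 1 = sample A, group 2 = sample B. H0: μ_1 = μ_2; H1: μ_1 ≠ μ_2 (two-sample pooled-variance t-test, two-sided).
s_p² = [(28−1)·46.96² + (27−1)·36.28²]/(28+27−2) = 1769.13
t = (200 − 225.3)/√[1769.13·(1/28 + 1/27)] = -2.2301
df = n₁ + n₂ − 2 = 53
Two-sided p-value ≈ 0.0300
Since p ≈ 0.0300 < α = 0.05, reject H0; the data support H1.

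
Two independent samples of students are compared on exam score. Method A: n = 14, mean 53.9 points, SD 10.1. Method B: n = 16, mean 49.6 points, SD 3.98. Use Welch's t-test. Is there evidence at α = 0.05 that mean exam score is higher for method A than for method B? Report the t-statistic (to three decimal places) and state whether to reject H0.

Let group 1 = method A, group 2 = method B. H0: μ_1 = μ_2; H1: μ_1 > μ_2 (Welch's two-sample t-test, right-tailed).
t = (x̄_1 − x̄_2)/√(s_1²/n_1 + s_2²/n_2) = (53.9 − 49.6)/√(10.1²/14 + 3.98²/16) = 1.495
Welch–Satterthwaite df ≈ 16.51
p-value = P(T ≥ 1.495) ≈ 0.0769
Since p ≈ 0.0769 > α = 0.05, fail to reject H0; the evidence is not statistically significant.

t = 1.495; fail to reject H0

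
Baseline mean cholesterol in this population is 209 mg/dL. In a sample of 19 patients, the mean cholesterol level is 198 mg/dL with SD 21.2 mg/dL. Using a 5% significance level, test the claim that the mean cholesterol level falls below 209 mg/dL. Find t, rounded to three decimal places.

-2.262

H0: μ = 209; H1: μ < 209 (one-sample t-test, left-tailed).
t = (x̄ − μ₀)/(s/√n) = (198 − 209)/(21.2/√19) = -2.262
df = n − 1 = 18
p-value = P(T ≤ -2.262) ≈ 0.018
Since p ≈ 0.018 < α = 0.05, reject H0; the evidence is statistically significant.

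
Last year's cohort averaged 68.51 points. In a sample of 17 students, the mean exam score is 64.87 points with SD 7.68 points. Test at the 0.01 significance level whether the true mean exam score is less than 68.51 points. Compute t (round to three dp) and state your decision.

t = -1.954; fail to reject H0

H0: μ = 68.51; H1: μ < 68.51 (one-sample t-test, left-tailed).
t = (x̄ − μ₀)/(s/√n) = (64.87 − 68.51)/(7.68/√17) = -1.954
df = n − 1 = 16
p-value = P(T ≤ -1.954) ≈ 0.0342
Since p ≈ 0.0342 > α = 0.01, fail to reject H0; the evidence is not statistically significant.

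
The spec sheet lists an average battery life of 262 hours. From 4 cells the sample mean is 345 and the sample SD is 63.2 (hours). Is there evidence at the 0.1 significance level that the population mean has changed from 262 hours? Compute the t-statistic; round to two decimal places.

2.63

H0: μ = 262; H1: μ ≠ 262 (one-sample t-test, two-sided).
t = (x̄ − μ₀)/(s/√n) = (345 − 262)/(63.2/√4) = 2.63
df = n − 1 = 3
Two-sided p-value ≈ 0.0786
Since p ≈ 0.0786 < α = 0.1, reject H0; the data support H1.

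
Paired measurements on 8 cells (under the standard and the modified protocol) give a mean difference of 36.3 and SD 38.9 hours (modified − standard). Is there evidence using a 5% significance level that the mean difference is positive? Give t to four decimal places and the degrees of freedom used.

H0: μ_d = 0; H1: μ_d > 0 (paired t-test on the differences, right-tailed).
t = d̄/(s_d/√n) = 36.3/(38.9/√8) = 2.6394
df = n − 1 = 7
p-value = P(T ≥ 2.6394) ≈ 0.0167
Since p ≈ 0.0167 < α = 0.05, reject H0; the data support H1.

t = 2.6394, df = 7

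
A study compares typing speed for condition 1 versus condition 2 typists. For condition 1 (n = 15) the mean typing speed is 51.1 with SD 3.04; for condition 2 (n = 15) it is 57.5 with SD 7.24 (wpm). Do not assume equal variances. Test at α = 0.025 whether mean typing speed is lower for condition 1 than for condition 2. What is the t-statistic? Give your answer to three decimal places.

Let group 1 = condition 1, group 2 = condition 2. H0: μ_1 = μ_2; H1: μ_1 < μ_2 (Welch's two-sample t-test, left-tailed).
t = (x̄_1 − x̄_2)/√(s_1²/n_1 + s_2²/n_2) = (51.1 − 57.5)/√(3.04²/15 + 7.24²/15) = -3.157
Welch–Satterthwaite df ≈ 18.79
p-value = P(T ≤ -3.157) ≈ 0.003
Since p ≈ 0.003 < α = 0.025, reject H0; the data support H1.

-3.157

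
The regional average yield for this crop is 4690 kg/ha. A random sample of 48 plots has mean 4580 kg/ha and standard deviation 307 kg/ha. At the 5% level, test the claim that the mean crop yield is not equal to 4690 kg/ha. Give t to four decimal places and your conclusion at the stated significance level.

H0: μ = 4690; H1: μ ≠ 4690 (one-sample t-test, two-sided).
t = (x̄ − μ₀)/(s/√n) = (4580 − 4690)/(307/√48) = -2.4824
df = n − 1 = 47
Two-sided p-value ≈ 0.017
Since p ≈ 0.017 < α = 0.05, reject H0; the data support H1.

t = -2.4824; reject H0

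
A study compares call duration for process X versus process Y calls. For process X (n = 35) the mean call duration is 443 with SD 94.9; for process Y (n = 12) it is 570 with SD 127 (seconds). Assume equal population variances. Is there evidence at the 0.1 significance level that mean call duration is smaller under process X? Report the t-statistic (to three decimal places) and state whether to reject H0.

t = -3.662; reject H0

Let group 1 = process X, group 2 = process Y. H0: μ_1 = μ_2; H1: μ_1 < μ_2 (two-sample pooled-variance t-test, left-tailed).
s_p² = [(35−1)·94.9² + (12−1)·127²]/(35+12−2) = 10747.2
t = (443 − 570)/√[10747.2·(1/35 + 1/12)] = -3.662
df = n₁ + n₂ − 2 = 45
p-value = P(T ≤ -3.662) ≈ 0.000
Since p ≈ 0.000 < α = 0.1, reject H0; the data support H1.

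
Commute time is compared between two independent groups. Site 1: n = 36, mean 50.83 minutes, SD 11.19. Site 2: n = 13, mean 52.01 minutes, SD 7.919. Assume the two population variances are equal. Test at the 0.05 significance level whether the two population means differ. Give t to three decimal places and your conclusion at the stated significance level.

Let group 1 = site 1, group 2 = site 2. H0: μ_1 = μ_2; H1: μ_1 ≠ μ_2 (two-sample pooled-variance t-test, two-sided).
s_p² = [(36−1)·11.19² + (13−1)·7.919²]/(36+13−2) = 109.257
t = (50.83 − 52.01)/√[109.257·(1/36 + 1/13)] = -0.349
df = n₁ + n₂ − 2 = 47
Two-sided p-value ≈ 0.729
Since p ≈ 0.729 > α = 0.05, fail to reject H0; the evidence is not statistically significant.

t = -0.349; fail to reject H0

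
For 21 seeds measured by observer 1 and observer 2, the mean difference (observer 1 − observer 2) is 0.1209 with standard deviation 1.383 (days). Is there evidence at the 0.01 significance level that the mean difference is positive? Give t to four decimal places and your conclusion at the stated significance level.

t = 0.4006; fail to reject H0

H0: μ_d = 0; H1: μ_d > 0 (paired t-test on the differences, right-tailed).
t = d̄/(s_d/√n) = 0.1209/(1.383/√21) = 0.4006
df = n − 1 = 20
p-value = P(T ≥ 0.4006) ≈ 0.3465
Since p ≈ 0.3465 > α = 0.01, fail to reject H0; the data do not provide sufficient evidence against H0.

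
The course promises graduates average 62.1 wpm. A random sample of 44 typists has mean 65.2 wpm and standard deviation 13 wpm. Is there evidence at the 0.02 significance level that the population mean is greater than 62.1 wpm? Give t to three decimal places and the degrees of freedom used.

H0: μ = 62.1; H1: μ > 62.1 (one-sample t-test, right-tailed).
t = (x̄ − μ₀)/(s/√n) = (65.2 − 62.1)/(13/√44) = 1.582
df = n − 1 = 43
p-value = P(T ≥ 1.582) ≈ 0.061
Since p ≈ 0.061 > α = 0.02, fail to reject H0; the evidence is not statistically significant.

t = 1.582, df = 43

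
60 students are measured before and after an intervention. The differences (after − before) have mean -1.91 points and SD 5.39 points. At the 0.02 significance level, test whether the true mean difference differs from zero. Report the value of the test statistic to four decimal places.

-2.7449

H0: μ_d = 0; H1: μ_d ≠ 0 (paired t-test on the differences, two-sided).
t = d̄/(s_d/√n) = -1.91/(5.39/√60) = -2.7449
df = n − 1 = 59
Two-sided p-value ≈ 0.008
Since p ≈ 0.008 < α = 0.02, reject H0; the evidence is statistically significant.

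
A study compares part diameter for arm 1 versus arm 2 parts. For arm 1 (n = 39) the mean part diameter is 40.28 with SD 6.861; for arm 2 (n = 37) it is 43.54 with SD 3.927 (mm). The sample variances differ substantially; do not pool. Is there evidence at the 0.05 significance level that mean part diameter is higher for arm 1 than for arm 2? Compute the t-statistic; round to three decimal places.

Let group 1 = arm 1, group 2 = arm 2. H0: μ_1 = μ_2; H1: μ_1 > μ_2 (Welch's two-sample t-test, right-tailed).
t = (x̄_1 − x̄_2)/√(s_1²/n_1 + s_2²/n_2) = (40.28 − 43.54)/√(6.861²/39 + 3.927²/37) = -2.558
Welch–Satterthwaite df ≈ 61.09
p-value = P(T ≥ -2.558) ≈ 0.993
Since p ≈ 0.993 > α = 0.05, fail to reject H0; the evidence is not statistically significant.

-2.558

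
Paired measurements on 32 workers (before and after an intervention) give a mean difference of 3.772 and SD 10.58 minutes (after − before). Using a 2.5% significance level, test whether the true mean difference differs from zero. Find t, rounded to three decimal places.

2.017

H0: μ_d = 0; H1: μ_d ≠ 0 (paired t-test on the differences, two-sided).
t = d̄/(s_d/√n) = 3.772/(10.58/√32) = 2.017
df = n − 1 = 31
Two-sided p-value ≈ 0.0524
Since p ≈ 0.0524 > α = 0.025, fail to reject H0; the data do not provide sufficient evidence against H0.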